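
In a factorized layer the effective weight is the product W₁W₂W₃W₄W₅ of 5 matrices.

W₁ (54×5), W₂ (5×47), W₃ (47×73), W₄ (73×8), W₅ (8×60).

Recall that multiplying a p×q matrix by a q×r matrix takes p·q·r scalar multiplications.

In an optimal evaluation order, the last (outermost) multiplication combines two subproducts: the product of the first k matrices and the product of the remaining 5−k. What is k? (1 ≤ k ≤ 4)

Adjacent pairs: W₁W₂ = 54·5·47 = 12690; W₂W₃ = 5·47·73 = 17155; W₃W₄ = 47·73·8 = 27448; W₄W₅ = 73·8·60 = 35040.
Length 3: W₁..W₃: k=1: 0+17155+54·5·73=36865; k=2: 12690+0+54·47·73=197964 → min 36865 | W₂..W₄: k=2: 0+27448+5·47·8=29328; k=3: 17155+0+5·73·8=20075 → min 20075 | W₃..W₅: k=3: 0+35040+47·73·60=240900; k=4: 27448+0+47·8·60=50008 → min 50008.
Length 4: W₁..W₄: k=1: 0+20075+54·5·8=22235; k=2: 12690+27448+54·47·8=60442; k=3: 36865+0+54·73·8=68401 → min 22235 | W₂..W₅: k=2: 0+50008+5·47·60=64108; k=3: 17155+35040+5·73·60=74095; k=4: 20075+0+5·8·60=22475 → min 22475.
Top-level splits: k=1: (W₁..W₁)·(W₂..W₅) → 0+22475+54·5·60 = 38675; k=2: (W₁..W₂)·(W₃..W₅) → 12690+50008+54·47·60 = 214978; k=3: (W₁..W₃)·(W₄..W₅) → 36865+35040+54·73·60 = 308425; k=4: (W₁..W₄)·(W₅..W₅) → 22235+0+54·8·60 = 48155.
Best split is after W₁, i.e. k = 1.

1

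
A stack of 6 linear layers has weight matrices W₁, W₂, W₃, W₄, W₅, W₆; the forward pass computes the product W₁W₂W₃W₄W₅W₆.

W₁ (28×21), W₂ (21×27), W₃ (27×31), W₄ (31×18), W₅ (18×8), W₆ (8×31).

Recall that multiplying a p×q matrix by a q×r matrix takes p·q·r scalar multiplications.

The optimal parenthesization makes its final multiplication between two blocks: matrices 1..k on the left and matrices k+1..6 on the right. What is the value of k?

Adjacent pairs: W₁W₂ = 28·21·27 = 15876; W₂W₃ = 21·27·31 = 17577; W₃W₄ = 27·31·18 = 15066; W₄W₅ = 31·18·8 = 4464; W₅W₆ = 18·8·31 = 4464.
Length 3: W₁..W₃: k=1: 0+17577+28·21·31=35805; k=2: 15876+0+28·27·31=39312 → min 35805 | W₂..W₄: k=2: 0+15066+21·27·18=25272; k=3: 17577+0+21·31·18=29295 → min 25272 | W₃..W₅: k=3: 0+4464+27·31·8=11160; k=4: 15066+0+27·18·8=18954 → min 11160 | W₄..W₆: k=4: 0+4464+31·18·31=21762; k=5: 4464+0+31·8·31=12152 → min 12152.
Length 4: W₁..W₄: k=1: 0+25272+28·21·18=35856; k=2: 15876+15066+28·27·18=44550; k=3: 35805+0+28·31·18=51429 → min 35856 | W₂..W₅: k=2: 0+11160+21·27·8=15696; k=3: 17577+4464+21·31·8=27249; k=4: 25272+0+21·18·8=28296 → min 15696 | W₃..W₆: k=3: 0+12152+27·31·31=38099; k=4: 15066+4464+27·18·31=34596; k=5: 11160+0+27·8·31=17856 → min 17856.
Length 5: W₁..W₅: k=1: 0+15696+28·21·8=20400; k=2: 15876+11160+28·27·8=33084; k=3: 35805+4464+28·31·8=47213; k=4: 35856+0+28·18·8=39888 → min 20400 | W₂..W₆: k=2: 0+17856+21·27·31=35433; k=3: 17577+12152+21·31·31=49910; k=4: 25272+4464+21·18·31=41454; k=5: 15696+0+21·8·31=20904 → min 20904.
Top-level splits: k=1: (W₁..W₁)·(W₂..W₆) → 0+20904+28·21·31 = 39132; k=2: (W₁..W₂)·(W₃..W₆) → 15876+17856+28·27·31 = 57168; k=3: (W₁..W₃)·(W₄..W₆) → 35805+12152+28·31·31 = 74865; k=4: (W₁..W₄)·(W₅..W₆) → 35856+4464+28·18·31 = 55944; k=5: (W₁..W₅)·(W₆..W₆) → 20400+0+28·8·31 = 27344.
Best split is after W₅, i.e. k = 5.

5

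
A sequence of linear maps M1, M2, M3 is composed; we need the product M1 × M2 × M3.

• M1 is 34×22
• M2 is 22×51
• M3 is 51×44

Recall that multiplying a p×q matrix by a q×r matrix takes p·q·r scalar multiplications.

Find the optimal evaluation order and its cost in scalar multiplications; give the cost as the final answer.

82280

(M1 × (M2 × M3)): cost 82280.
((M1 × M2) × M3): cost 114444.
Optimal: (M1 × (M2 × M3)) with cost 82280.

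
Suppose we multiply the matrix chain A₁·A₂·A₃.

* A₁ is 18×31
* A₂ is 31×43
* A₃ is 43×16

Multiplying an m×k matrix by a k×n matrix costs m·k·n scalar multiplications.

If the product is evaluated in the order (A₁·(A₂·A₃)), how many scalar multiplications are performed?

(A₂·A₃): 31×43 by 43×16 → 31×16, cost 31·43·16 = 21328
(A₁·(A₂·A₃)): 18×31 by 31×16 → 18×16, cost 18·31·16 = 8928; cumulative 30256
Total: 30256 scalar multiplications.

30256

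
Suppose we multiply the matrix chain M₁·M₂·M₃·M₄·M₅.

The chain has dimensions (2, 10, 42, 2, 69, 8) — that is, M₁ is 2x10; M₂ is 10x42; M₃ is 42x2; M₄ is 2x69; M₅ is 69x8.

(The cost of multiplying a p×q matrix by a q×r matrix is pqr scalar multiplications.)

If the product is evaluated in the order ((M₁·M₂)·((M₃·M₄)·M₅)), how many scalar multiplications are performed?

30492

(M₁·M₂): 2×10 by 10×42 → 2×42, cost 2·10·42 = 840
(M₃·M₄): 42×2 by 2×69 → 42×69, cost 42·2·69 = 5796
((M₃·M₄)·M₅): 42×69 by 69×8 → 42×8, cost 42·69·8 = 23184; cumulative 28980
((M₁·M₂)·((M₃·M₄)·M₅)): 2×42 by 42×8 → 2×8, cost 2·42·8 = 672; cumulative 30492
Total: 30492 scalar multiplications.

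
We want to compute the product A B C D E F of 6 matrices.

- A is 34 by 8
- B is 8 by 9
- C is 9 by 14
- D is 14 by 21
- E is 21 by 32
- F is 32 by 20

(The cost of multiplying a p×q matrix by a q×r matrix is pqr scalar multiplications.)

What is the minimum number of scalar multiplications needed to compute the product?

19296

Adjacent pairs: AB = 34·8·9 = 2448; BC = 8·9·14 = 1008; CD = 9·14·21 = 2646; DE = 14·21·32 = 9408; EF = 21·32·20 = 13440.
Length 3: A..C: k=1: 0+1008+34·8·14=4816; k=2: 2448+0+34·9·14=6732 → min 4816 | B..D: k=2: 0+2646+8·9·21=4158; k=3: 1008+0+8·14·21=3360 → min 3360 | C..E: k=3: 0+9408+9·14·32=13440; k=4: 2646+0+9·21·32=8694 → min 8694 | D..F: k=4: 0+13440+14·21·20=19320; k=5: 9408+0+14·32·20=18368 → min 18368.
Length 4: A..D: k=1: 0+3360+34·8·21=9072; k=2: 2448+2646+34·9·21=11520; k=3: 4816+0+34·14·21=14812 → min 9072 | B..E: k=2: 0+8694+8·9·32=10998; k=3: 1008+9408+8·14·32=14000; k=4: 3360+0+8·21·32=8736 → min 8736 | C..F: k=3: 0+18368+9·14·20=20888; k=4: 2646+13440+9·21·20=19866; k=5: 8694+0+9·32·20=14454 → min 14454.
Length 5: A..E: k=1: 0+8736+34·8·32=17440; k=2: 2448+8694+34·9·32=20934; k=3: 4816+9408+34·14·32=29456; k=4: 9072+0+34·21·32=31920 → min 17440 | B..F: k=2: 0+14454+8·9·20=15894; k=3: 1008+18368+8·14·20=21616; k=4: 3360+13440+8·21·20=20160; k=5: 8736+0+8·32·20=13856 → min 13856.
Length 6: A..F: k=1: 0+13856+34·8·20=19296; k=2: 2448+14454+34·9·20=23022; k=3: 4816+18368+34·14·20=32704; k=4: 9072+13440+34·21·20=36792; k=5: 17440+0+34·32·20=39200 → min 19296.
Optimal order: (A ((((B C) D) E) F)) with cost 19296.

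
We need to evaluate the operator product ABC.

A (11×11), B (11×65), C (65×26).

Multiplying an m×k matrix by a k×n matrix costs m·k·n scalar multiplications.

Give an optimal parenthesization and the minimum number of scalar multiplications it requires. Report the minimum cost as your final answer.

(A(BC)): cost 21736.
((AB)C): cost 26455.
Optimal: (A(BC)) with cost 21736.

21736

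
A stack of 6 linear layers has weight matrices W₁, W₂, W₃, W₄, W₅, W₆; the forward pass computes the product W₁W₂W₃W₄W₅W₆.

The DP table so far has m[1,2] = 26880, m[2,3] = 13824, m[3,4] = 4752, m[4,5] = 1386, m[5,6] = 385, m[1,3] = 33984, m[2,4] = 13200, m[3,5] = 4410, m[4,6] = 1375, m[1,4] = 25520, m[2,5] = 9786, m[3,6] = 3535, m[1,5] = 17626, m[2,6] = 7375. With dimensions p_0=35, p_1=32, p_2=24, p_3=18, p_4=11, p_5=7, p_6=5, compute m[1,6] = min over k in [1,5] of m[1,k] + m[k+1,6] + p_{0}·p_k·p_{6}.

12975

m[1,6] = min over k∈[1,5] of m[1,k]+m[k+1,6]+p_{0}·p_k·p_{6}.
k=1: 0 + 7375 + 35·32·5 = 12975; k=2: 26880 + 3535 + 35·24·5 = 34615; k=3: 33984 + 1375 + 35·18·5 = 38509; k=4: 25520 + 385 + 35·11·5 = 27830; k=5: 17626 + 0 + 35·7·5 = 18851.
Minimum: 12975 at k=1.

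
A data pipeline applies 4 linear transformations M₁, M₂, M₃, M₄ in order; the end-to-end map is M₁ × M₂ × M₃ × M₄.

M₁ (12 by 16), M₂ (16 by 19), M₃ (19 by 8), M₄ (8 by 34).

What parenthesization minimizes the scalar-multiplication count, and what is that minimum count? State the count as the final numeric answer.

7232

Adjacent pairs: M₁M₂ = 12·16·19 = 3648; M₂M₃ = 16·19·8 = 2432; M₃M₄ = 19·8·34 = 5168.
Length 3: M₁..M₃: k=1: 0+2432+12·16·8=3968; k=2: 3648+0+12·19·8=5472 → min 3968 | M₂..M₄: k=2: 0+5168+16·19·34=15504; k=3: 2432+0+16·8·34=6784 → min 6784.
Length 4: M₁..M₄: k=1: 0+6784+12·16·34=13312; k=2: 3648+5168+12·19·34=16568; k=3: 3968+0+12·8·34=7232 → min 7232.
Optimal parenthesization: ((M₁ × (M₂ × M₃)) × M₄) with cost 7232.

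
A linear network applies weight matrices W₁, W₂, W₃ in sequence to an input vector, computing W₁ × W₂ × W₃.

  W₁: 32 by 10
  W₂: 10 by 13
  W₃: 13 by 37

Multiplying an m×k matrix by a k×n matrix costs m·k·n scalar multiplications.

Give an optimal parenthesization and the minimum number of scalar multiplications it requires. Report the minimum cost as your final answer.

(W₁ × (W₂ × W₃)): cost 16650.
((W₁ × W₂) × W₃): cost 19552.
Optimal: (W₁ × (W₂ × W₃)) with cost 16650.

16650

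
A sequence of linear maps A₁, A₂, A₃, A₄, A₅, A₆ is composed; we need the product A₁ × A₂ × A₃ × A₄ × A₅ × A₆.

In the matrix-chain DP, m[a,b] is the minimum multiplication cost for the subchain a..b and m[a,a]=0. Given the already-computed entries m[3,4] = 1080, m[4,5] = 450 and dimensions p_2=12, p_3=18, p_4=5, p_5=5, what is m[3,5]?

1380

m[3,5] = min over k∈[3,4] of m[3,k]+m[k+1,5]+p_{2}·p_k·p_{5}.
k=3: 0 + 450 + 12·18·5 = 1530; k=4: 1080 + 0 + 12·5·5 = 1380.
Minimum: 1380 at k=4.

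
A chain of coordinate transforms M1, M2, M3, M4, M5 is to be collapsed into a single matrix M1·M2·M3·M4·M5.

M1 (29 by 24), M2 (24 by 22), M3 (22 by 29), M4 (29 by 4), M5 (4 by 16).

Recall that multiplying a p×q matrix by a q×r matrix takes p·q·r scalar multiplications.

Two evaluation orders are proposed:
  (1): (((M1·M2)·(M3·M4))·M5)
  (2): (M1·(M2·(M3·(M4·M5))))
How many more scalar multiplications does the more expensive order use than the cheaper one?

9376

Order (1) = (((M1·M2)·(M3·M4))·M5): (M1·M2): 29×24 by 24×22 → 29×22, cost 29·24·22 = 15312; (M3·M4): 22×29 by 29×4 → 22×4, cost 22·29·4 = 2552; ((M1·M2)·(M3·M4)): 29×22 by 22×4 → 29×4, cost 29·22·4 = 2552; cumulative 20416; (((M1·M2)·(M3·M4))·M5): 29×4 by 4×16 → 29×16, cost 29·4·16 = 1856; cumulative 22272. Total 22272.
Order (2) = (M1·(M2·(M3·(M4·M5)))): (M4·M5): 29×4 by 4×16 → 29×16, cost 29·4·16 = 1856; (M3·(M4·M5)): 22×29 by 29×16 → 22×16, cost 22·29·16 = 10208; cumulative 12064; (M2·(M3·(M4·M5))): 24×22 by 22×16 → 24×16, cost 24·22·16 = 8448; cumulative 20512; (M1·(M2·(M3·(M4·M5)))): 29×24 by 24×16 → 29×16, cost 29·24·16 = 11136; cumulative 31648. Total 31648.
Difference: |22272 − 31648| = 9376.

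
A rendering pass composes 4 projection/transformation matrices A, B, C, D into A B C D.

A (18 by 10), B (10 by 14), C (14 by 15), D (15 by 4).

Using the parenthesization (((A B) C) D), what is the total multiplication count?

7380

(A B): 18×10 by 10×14 → 18×14, cost 18·10·14 = 2520
((A B) C): 18×14 by 14×15 → 18×15, cost 18·14·15 = 3780; cumulative 6300
(((A B) C) D): 18×15 by 15×4 → 18×4, cost 18·15·4 = 1080; cumulative 7380
Total: 7380 scalar multiplications.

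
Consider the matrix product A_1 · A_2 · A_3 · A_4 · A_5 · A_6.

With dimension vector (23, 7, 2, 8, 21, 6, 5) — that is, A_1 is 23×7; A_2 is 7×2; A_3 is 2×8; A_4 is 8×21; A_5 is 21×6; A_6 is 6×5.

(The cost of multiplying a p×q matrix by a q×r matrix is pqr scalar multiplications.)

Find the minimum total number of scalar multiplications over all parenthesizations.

1200

Adjacent pairs: A_1A_2 = 23·7·2 = 322; A_2A_3 = 7·2·8 = 112; A_3A_4 = 2·8·21 = 336; A_4A_5 = 8·21·6 = 1008; A_5A_6 = 21·6·5 = 630.
Length 3: A_1..A_3: k=1: 0+112+23·7·8=1400; k=2: 322+0+23·2·8=690 → min 690 | A_2..A_4: k=2: 0+336+7·2·21=630; k=3: 112+0+7·8·21=1288 → min 630 | A_3..A_5: k=3: 0+1008+2·8·6=1104; k=4: 336+0+2·21·6=588 → min 588 | A_4..A_6: k=4: 0+630+8·21·5=1470; k=5: 1008+0+8·6·5=1248 → min 1248.
Length 4: A_1..A_4: k=1: 0+630+23·7·21=4011; k=2: 322+336+23·2·21=1624; k=3: 690+0+23·8·21=4554 → min 1624 | A_2..A_5: k=2: 0+588+7·2·6=672; k=3: 112+1008+7·8·6=1456; k=4: 630+0+7·21·6=1512 → min 672 | A_3..A_6: k=3: 0+1248+2·8·5=1328; k=4: 336+630+2·21·5=1176; k=5: 588+0+2·6·5=648 → min 648.
Length 5: A_1..A_5: k=1: 0+672+23·7·6=1638; k=2: 322+588+23·2·6=1186; k=3: 690+1008+23·8·6=2802; k=4: 1624+0+23·21·6=4522 → min 1186 | A_2..A_6: k=2: 0+648+7·2·5=718; k=3: 112+1248+7·8·5=1640; k=4: 630+630+7·21·5=1995; k=5: 672+0+7·6·5=882 → min 718.
Length 6: A_1..A_6: k=1: 0+718+23·7·5=1523; k=2: 322+648+23·2·5=1200; k=3: 690+1248+23·8·5=2858; k=4: 1624+630+23·21·5=4669; k=5: 1186+0+23·6·5=1876 → min 1200.
Optimal order: ((A_1 · A_2) · (((A_3 · A_4) · A_5) · A_6)) with cost 1200.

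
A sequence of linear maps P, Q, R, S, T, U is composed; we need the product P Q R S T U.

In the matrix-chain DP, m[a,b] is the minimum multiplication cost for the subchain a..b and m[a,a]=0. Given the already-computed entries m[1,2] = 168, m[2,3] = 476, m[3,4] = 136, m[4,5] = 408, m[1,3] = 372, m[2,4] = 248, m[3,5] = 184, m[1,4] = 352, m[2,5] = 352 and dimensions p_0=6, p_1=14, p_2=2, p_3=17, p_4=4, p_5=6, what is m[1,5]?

m[1,5] = min over k∈[1,4] of m[1,k]+m[k+1,5]+p_{0}·p_k·p_{5}.
k=1: 0 + 352 + 6·14·6 = 856; k=2: 168 + 184 + 6·2·6 = 424; k=3: 372 + 408 + 6·17·6 = 1392; k=4: 352 + 0 + 6·4·6 = 496.
Minimum: 424 at k=2.

424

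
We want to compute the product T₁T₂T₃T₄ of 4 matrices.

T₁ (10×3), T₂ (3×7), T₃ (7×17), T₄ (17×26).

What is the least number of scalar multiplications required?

Adjacent pairs: T₁T₂ = 10·3·7 = 210; T₂T₃ = 3·7·17 = 357; T₃T₄ = 7·17·26 = 3094.
Length 3: T₁..T₃: k=1: 0+357+10·3·17=867; k=2: 210+0+10·7·17=1400 → min 867 | T₂..T₄: k=2: 0+3094+3·7·26=3640; k=3: 357+0+3·17·26=1683 → min 1683.
Length 4: T₁..T₄: k=1: 0+1683+10·3·26=2463; k=2: 210+3094+10·7·26=5124; k=3: 867+0+10·17·26=5287 → min 2463.
Optimal order: (T₁((T₂T₃)T₄)) with cost 2463.

2463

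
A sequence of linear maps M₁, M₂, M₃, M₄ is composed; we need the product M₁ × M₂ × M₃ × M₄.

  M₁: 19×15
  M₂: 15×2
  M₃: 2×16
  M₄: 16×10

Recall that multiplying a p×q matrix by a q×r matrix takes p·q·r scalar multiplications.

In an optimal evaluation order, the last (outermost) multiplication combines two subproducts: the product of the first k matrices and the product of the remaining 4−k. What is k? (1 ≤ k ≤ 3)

2

Adjacent pairs: M₁M₂ = 19·15·2 = 570; M₂M₃ = 15·2·16 = 480; M₃M₄ = 2·16·10 = 320.
Length 3: M₁..M₃: k=1: 0+480+19·15·16=5040; k=2: 570+0+19·2·16=1178 → min 1178 | M₂..M₄: k=2: 0+320+15·2·10=620; k=3: 480+0+15·16·10=2880 → min 620.
Top-level splits: k=1: (M₁..M₁)·(M₂..M₄) → 0+620+19·15·10 = 3470; k=2: (M₁..M₂)·(M₃..M₄) → 570+320+19·2·10 = 1270; k=3: (M₁..M₃)·(M₄..M₄) → 1178+0+19·16·10 = 4218.
Best split is after M₂, i.e. k = 2.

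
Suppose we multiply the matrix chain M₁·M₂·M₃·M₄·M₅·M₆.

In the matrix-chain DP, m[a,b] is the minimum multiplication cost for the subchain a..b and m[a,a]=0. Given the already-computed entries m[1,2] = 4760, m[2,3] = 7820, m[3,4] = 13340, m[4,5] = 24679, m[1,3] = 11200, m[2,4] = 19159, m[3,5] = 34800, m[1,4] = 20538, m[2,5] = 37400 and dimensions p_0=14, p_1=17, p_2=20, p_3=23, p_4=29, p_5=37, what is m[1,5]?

m[1,5] = min over k∈[1,4] of m[1,k]+m[k+1,5]+p_{0}·p_k·p_{5}.
k=1: 0 + 37400 + 14·17·37 = 46206; k=2: 4760 + 34800 + 14·20·37 = 49920; k=3: 11200 + 24679 + 14·23·37 = 47793; k=4: 20538 + 0 + 14·29·37 = 35560.
Minimum: 35560 at k=4.

35560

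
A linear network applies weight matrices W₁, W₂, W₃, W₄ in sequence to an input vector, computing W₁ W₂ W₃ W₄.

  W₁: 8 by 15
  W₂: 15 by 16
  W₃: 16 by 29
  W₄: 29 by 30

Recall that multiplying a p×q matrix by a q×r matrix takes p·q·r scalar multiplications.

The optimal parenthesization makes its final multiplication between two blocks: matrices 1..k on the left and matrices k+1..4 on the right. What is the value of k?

Adjacent pairs: W₁W₂ = 8·15·16 = 1920; W₂W₃ = 15·16·29 = 6960; W₃W₄ = 16·29·30 = 13920.
Length 3: W₁..W₃: k=1: 0+6960+8·15·29=10440; k=2: 1920+0+8·16·29=5632 → min 5632 | W₂..W₄: k=2: 0+13920+15·16·30=21120; k=3: 6960+0+15·29·30=20010 → min 20010.
Top-level splits: k=1: (W₁..W₁)·(W₂..W₄) → 0+20010+8·15·30 = 23610; k=2: (W₁..W₂)·(W₃..W₄) → 1920+13920+8·16·30 = 19680; k=3: (W₁..W₃)·(W₄..W₄) → 5632+0+8·29·30 = 12592.
Best split is after W₃, i.e. k = 3.

3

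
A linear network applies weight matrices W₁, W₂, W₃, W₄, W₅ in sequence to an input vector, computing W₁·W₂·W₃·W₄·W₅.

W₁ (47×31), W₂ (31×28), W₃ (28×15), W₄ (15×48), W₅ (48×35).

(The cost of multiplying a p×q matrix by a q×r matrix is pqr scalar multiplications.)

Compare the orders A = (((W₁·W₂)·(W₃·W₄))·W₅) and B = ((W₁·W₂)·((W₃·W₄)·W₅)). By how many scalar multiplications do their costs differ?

Order A = (((W₁·W₂)·(W₃·W₄))·W₅): (W₁·W₂): 47×31 by 31×28 → 47×28, cost 47·31·28 = 40796; (W₃·W₄): 28×15 by 15×48 → 28×48, cost 28·15·48 = 20160; ((W₁·W₂)·(W₃·W₄)): 47×28 by 28×48 → 47×48, cost 47·28·48 = 63168; cumulative 124124; (((W₁·W₂)·(W₃·W₄))·W₅): 47×48 by 48×35 → 47×35, cost 47·48·35 = 78960; cumulative 203084. Total 203084.
Order B = ((W₁·W₂)·((W₃·W₄)·W₅)): (W₁·W₂): 47×31 by 31×28 → 47×28, cost 47·31·28 = 40796; (W₃·W₄): 28×15 by 15×48 → 28×48, cost 28·15·48 = 20160; ((W₃·W₄)·W₅): 28×48 by 48×35 → 28×35, cost 28·48·35 = 47040; cumulative 67200; ((W₁·W₂)·((W₃·W₄)·W₅)): 47×28 by 28×35 → 47×35, cost 47·28·35 = 46060; cumulative 154056. Total 154056.
Difference: |203084 − 154056| = 49028.

49028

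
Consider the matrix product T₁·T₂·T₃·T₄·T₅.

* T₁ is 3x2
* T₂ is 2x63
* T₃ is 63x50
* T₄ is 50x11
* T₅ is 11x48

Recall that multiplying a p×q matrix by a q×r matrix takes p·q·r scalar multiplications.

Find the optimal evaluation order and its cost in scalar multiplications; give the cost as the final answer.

8744

Adjacent pairs: T₁T₂ = 3·2·63 = 378; T₂T₃ = 2·63·50 = 6300; T₃T₄ = 63·50·11 = 34650; T₄T₅ = 50·11·48 = 26400.
Length 3: T₁..T₃: k=1: 0+6300+3·2·50=6600; k=2: 378+0+3·63·50=9828 → min 6600 | T₂..T₄: k=2: 0+34650+2·63·11=36036; k=3: 6300+0+2·50·11=7400 → min 7400 | T₃..T₅: k=3: 0+26400+63·50·48=177600; k=4: 34650+0+63·11·48=67914 → min 67914.
Length 4: T₁..T₄: k=1: 0+7400+3·2·11=7466; k=2: 378+34650+3·63·11=37107; k=3: 6600+0+3·50·11=8250 → min 7466 | T₂..T₅: k=2: 0+67914+2·63·48=73962; k=3: 6300+26400+2·50·48=37500; k=4: 7400+0+2·11·48=8456 → min 8456.
Length 5: T₁..T₅: k=1: 0+8456+3·2·48=8744; k=2: 378+67914+3·63·48=77364; k=3: 6600+26400+3·50·48=40200; k=4: 7466+0+3·11·48=9050 → min 8744.
Optimal parenthesization: (T₁·(((T₂·T₃)·T₄)·T₅)) with cost 8744.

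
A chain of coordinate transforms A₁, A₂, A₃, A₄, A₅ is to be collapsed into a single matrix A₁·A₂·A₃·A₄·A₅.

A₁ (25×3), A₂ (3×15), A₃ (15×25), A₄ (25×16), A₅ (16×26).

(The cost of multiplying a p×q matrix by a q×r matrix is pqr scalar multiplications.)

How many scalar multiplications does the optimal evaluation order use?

Adjacent pairs: A₁A₂ = 25·3·15 = 1125; A₂A₃ = 3·15·25 = 1125; A₃A₄ = 15·25·16 = 6000; A₄A₅ = 25·16·26 = 10400.
Length 3: A₁..A₃: k=1: 0+1125+25·3·25=3000; k=2: 1125+0+25·15·25=10500 → min 3000 | A₂..A₄: k=2: 0+6000+3·15·16=6720; k=3: 1125+0+3·25·16=2325 → min 2325 | A₃..A₅: k=3: 0+10400+15·25·26=20150; k=4: 6000+0+15·16·26=12240 → min 12240.
Length 4: A₁..A₄: k=1: 0+2325+25·3·16=3525; k=2: 1125+6000+25·15·16=13125; k=3: 3000+0+25·25·16=13000 → min 3525 | A₂..A₅: k=2: 0+12240+3·15·26=13410; k=3: 1125+10400+3·25·26=13475; k=4: 2325+0+3·16·26=3573 → min 3573.
Length 5: A₁..A₅: k=1: 0+3573+25·3·26=5523; k=2: 1125+12240+25·15·26=23115; k=3: 3000+10400+25·25·26=29650; k=4: 3525+0+25·16·26=13925 → min 5523.
Optimal order: (A₁·(((A₂·A₃)·A₄)·A₅)) with cost 5523.

5523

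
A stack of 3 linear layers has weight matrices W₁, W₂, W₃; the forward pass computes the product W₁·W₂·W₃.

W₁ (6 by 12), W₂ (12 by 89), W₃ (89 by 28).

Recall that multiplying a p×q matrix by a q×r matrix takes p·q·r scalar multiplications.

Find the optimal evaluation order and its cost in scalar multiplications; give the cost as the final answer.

(W₁·(W₂·W₃)): cost 31920.
((W₁·W₂)·W₃): cost 21360.
Optimal: ((W₁·W₂)·W₃) with cost 21360.

21360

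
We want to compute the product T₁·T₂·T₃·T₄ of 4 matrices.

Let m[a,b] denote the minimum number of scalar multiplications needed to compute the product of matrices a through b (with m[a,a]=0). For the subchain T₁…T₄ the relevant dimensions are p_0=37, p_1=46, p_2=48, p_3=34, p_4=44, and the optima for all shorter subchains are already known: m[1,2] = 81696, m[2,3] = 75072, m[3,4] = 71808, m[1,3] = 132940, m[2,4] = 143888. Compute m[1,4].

188292

m[1,4] = min over k∈[1,3] of m[1,k]+m[k+1,4]+p_{0}·p_k·p_{4}.
k=1: 0 + 143888 + 37·46·44 = 218776; k=2: 81696 + 71808 + 37·48·44 = 231648; k=3: 132940 + 0 + 37·34·44 = 188292.
Minimum: 188292 at k=3.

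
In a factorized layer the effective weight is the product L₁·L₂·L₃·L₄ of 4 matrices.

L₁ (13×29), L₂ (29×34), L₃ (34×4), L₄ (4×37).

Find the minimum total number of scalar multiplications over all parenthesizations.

Adjacent pairs: L₁L₂ = 13·29·34 = 12818; L₂L₃ = 29·34·4 = 3944; L₃L₄ = 34·4·37 = 5032.
Length 3: L₁..L₃: k=1: 0+3944+13·29·4=5452; k=2: 12818+0+13·34·4=14586 → min 5452 | L₂..L₄: k=2: 0+5032+29·34·37=41514; k=3: 3944+0+29·4·37=8236 → min 8236.
Length 4: L₁..L₄: k=1: 0+8236+13·29·37=22185; k=2: 12818+5032+13·34·37=34204; k=3: 5452+0+13·4·37=7376 → min 7376.
Optimal order: ((L₁·(L₂·L₃))·L₄) with cost 7376.

7376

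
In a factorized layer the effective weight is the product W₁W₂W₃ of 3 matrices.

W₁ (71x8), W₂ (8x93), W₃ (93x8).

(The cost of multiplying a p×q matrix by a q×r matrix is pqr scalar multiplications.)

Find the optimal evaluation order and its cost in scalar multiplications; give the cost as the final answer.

10496

(W₁(W₂W₃)): cost 10496.
((W₁W₂)W₃): cost 105648.
Optimal: (W₁(W₂W₃)) with cost 10496.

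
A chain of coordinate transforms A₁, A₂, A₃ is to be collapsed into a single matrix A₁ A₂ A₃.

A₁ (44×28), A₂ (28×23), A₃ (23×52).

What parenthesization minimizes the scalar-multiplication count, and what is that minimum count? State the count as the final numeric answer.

80960

(A₁ (A₂ A₃)): cost 97552.
((A₁ A₂) A₃): cost 80960.
Optimal: ((A₁ A₂) A₃) with cost 80960.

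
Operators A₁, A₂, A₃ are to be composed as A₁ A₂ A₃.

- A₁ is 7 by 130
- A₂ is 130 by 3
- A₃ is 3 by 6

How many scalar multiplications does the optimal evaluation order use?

Order (A₁ (A₂ A₃)): (A₂ A₃): 130×3 by 3×6 → 130×6, cost 130·3·6 = 2340; (A₁ (A₂ A₃)): 7×130 by 130×6 → 7×6, cost 7·130·6 = 5460; cumulative 7800. Total 7800.
Order ((A₁ A₂) A₃): (A₁ A₂): 7×130 by 130×3 → 7×3, cost 7·130·3 = 2730; ((A₁ A₂) A₃): 7×3 by 3×6 → 7×6, cost 7·3·6 = 126; cumulative 2856. Total 2856.
Minimum: 2856.

2856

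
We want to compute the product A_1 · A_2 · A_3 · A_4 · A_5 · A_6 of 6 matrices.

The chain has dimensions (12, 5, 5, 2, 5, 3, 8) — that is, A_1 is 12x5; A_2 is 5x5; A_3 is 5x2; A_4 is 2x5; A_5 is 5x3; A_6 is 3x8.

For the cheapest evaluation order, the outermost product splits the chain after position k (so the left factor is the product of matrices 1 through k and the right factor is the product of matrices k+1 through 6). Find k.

Adjacent pairs: A_1A_2 = 12·5·5 = 300; A_2A_3 = 5·5·2 = 50; A_3A_4 = 5·2·5 = 50; A_4A_5 = 2·5·3 = 30; A_5A_6 = 5·3·8 = 120.
Length 3: A_1..A_3: k=1: 0+50+12·5·2=170; k=2: 300+0+12·5·2=420 → min 170 | A_2..A_4: k=2: 0+50+5·5·5=175; k=3: 50+0+5·2·5=100 → min 100 | A_3..A_5: k=3: 0+30+5·2·3=60; k=4: 50+0+5·5·3=125 → min 60 | A_4..A_6: k=4: 0+120+2·5·8=200; k=5: 30+0+2·3·8=78 → min 78.
Length 4: A_1..A_4: k=1: 0+100+12·5·5=400; k=2: 300+50+12·5·5=650; k=3: 170+0+12·2·5=290 → min 290 | A_2..A_5: k=2: 0+60+5·5·3=135; k=3: 50+30+5·2·3=110; k=4: 100+0+5·5·3=175 → min 110 | A_3..A_6: k=3: 0+78+5·2·8=158; k=4: 50+120+5·5·8=370; k=5: 60+0+5·3·8=180 → min 158.
Length 5: A_1..A_5: k=1: 0+110+12·5·3=290; k=2: 300+60+12·5·3=540; k=3: 170+30+12·2·3=272; k=4: 290+0+12·5·3=470 → min 272 | A_2..A_6: k=2: 0+158+5·5·8=358; k=3: 50+78+5·2·8=208; k=4: 100+120+5·5·8=420; k=5: 110+0+5·3·8=230 → min 208.
Top-level splits: k=1: (A_1..A_1)·(A_2..A_6) → 0+208+12·5·8 = 688; k=2: (A_1..A_2)·(A_3..A_6) → 300+158+12·5·8 = 938; k=3: (A_1..A_3)·(A_4..A_6) → 170+78+12·2·8 = 440; k=4: (A_1..A_4)·(A_5..A_6) → 290+120+12·5·8 = 890; k=5: (A_1..A_5)·(A_6..A_6) → 272+0+12·3·8 = 560.
Best split is after A_3, i.e. k = 3.

3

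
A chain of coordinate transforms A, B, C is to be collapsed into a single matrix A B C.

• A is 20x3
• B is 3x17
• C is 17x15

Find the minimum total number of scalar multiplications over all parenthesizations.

1665

Order (A (B C)): (B C): 3×17 by 17×15 → 3×15, cost 3·17·15 = 765; (A (B C)): 20×3 by 3×15 → 20×15, cost 20·3·15 = 900; cumulative 1665. Total 1665.
Order ((A B) C): (A B): 20×3 by 3×17 → 20×17, cost 20·3·17 = 1020; ((A B) C): 20×17 by 17×15 → 20×15, cost 20·17·15 = 5100; cumulative 6120. Total 6120.
Minimum: 1665.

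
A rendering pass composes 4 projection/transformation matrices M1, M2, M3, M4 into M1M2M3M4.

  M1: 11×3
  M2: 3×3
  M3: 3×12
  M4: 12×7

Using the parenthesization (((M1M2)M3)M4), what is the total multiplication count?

1419

(M1M2): 11×3 by 3×3 → 11×3, cost 11·3·3 = 99
((M1M2)M3): 11×3 by 3×12 → 11×12, cost 11·3·12 = 396; cumulative 495
(((M1M2)M3)M4): 11×12 by 12×7 → 11×7, cost 11·12·7 = 924; cumulative 1419
Total: 1419 scalar multiplications.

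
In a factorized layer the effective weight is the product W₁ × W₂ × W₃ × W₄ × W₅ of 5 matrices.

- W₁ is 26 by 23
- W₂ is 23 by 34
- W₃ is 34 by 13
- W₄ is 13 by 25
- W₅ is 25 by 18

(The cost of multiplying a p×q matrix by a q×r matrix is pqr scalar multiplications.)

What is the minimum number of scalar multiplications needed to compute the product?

29874

Adjacent pairs: W₁W₂ = 26·23·34 = 20332; W₂W₃ = 23·34·13 = 10166; W₃W₄ = 34·13·25 = 11050; W₄W₅ = 13·25·18 = 5850.
Length 3: W₁..W₃: k=1: 0+10166+26·23·13=17940; k=2: 20332+0+26·34·13=31824 → min 17940 | W₂..W₄: k=2: 0+11050+23·34·25=30600; k=3: 10166+0+23·13·25=17641 → min 17641 | W₃..W₅: k=3: 0+5850+34·13·18=13806; k=4: 11050+0+34·25·18=26350 → min 13806.
Length 4: W₁..W₄: k=1: 0+17641+26·23·25=32591; k=2: 20332+11050+26·34·25=53482; k=3: 17940+0+26·13·25=26390 → min 26390 | W₂..W₅: k=2: 0+13806+23·34·18=27882; k=3: 10166+5850+23·13·18=21398; k=4: 17641+0+23·25·18=27991 → min 21398.
Length 5: W₁..W₅: k=1: 0+21398+26·23·18=32162; k=2: 20332+13806+26·34·18=50050; k=3: 17940+5850+26·13·18=29874; k=4: 26390+0+26·25·18=38090 → min 29874.
Optimal order: ((W₁ × (W₂ × W₃)) × (W₄ × W₅)) with cost 29874.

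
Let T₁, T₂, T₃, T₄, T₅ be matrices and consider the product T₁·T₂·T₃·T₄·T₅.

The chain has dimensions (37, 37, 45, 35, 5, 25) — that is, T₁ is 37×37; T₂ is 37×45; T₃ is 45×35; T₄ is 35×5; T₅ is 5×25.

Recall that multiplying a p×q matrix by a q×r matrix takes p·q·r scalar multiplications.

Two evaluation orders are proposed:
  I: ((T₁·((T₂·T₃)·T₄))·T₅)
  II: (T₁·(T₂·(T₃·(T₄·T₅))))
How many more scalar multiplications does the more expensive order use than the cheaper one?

43380

Order I = ((T₁·((T₂·T₃)·T₄))·T₅): (T₂·T₃): 37×45 by 45×35 → 37×35, cost 37·45·35 = 58275; ((T₂·T₃)·T₄): 37×35 by 35×5 → 37×5, cost 37·35·5 = 6475; cumulative 64750; (T₁·((T₂·T₃)·T₄)): 37×37 by 37×5 → 37×5, cost 37·37·5 = 6845; cumulative 71595; ((T₁·((T₂·T₃)·T₄))·T₅): 37×5 by 5×25 → 37×25, cost 37·5·25 = 4625; cumulative 76220. Total 76220.
Order II = (T₁·(T₂·(T₃·(T₄·T₅)))): (T₄·T₅): 35×5 by 5×25 → 35×25, cost 35·5·25 = 4375; (T₃·(T₄·T₅)): 45×35 by 35×25 → 45×25, cost 45·35·25 = 39375; cumulative 43750; (T₂·(T₃·(T₄·T₅))): 37×45 by 45×25 → 37×25, cost 37·45·25 = 41625; cumulative 85375; (T₁·(T₂·(T₃·(T₄·T₅)))): 37×37 by 37×25 → 37×25, cost 37·37·25 = 34225; cumulative 119600. Total 119600.
Difference: |76220 − 119600| = 43380.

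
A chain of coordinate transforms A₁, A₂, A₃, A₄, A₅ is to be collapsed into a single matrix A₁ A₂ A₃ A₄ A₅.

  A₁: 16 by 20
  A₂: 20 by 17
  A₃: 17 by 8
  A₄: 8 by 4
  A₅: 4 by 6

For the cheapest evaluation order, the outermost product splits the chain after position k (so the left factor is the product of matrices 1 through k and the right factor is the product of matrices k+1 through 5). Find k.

Adjacent pairs: A₁A₂ = 16·20·17 = 5440; A₂A₃ = 20·17·8 = 2720; A₃A₄ = 17·8·4 = 544; A₄A₅ = 8·4·6 = 192.
Length 3: A₁..A₃: k=1: 0+2720+16·20·8=5280; k=2: 5440+0+16·17·8=7616 → min 5280 | A₂..A₄: k=2: 0+544+20·17·4=1904; k=3: 2720+0+20·8·4=3360 → min 1904 | A₃..A₅: k=3: 0+192+17·8·6=1008; k=4: 544+0+17·4·6=952 → min 952.
Length 4: A₁..A₄: k=1: 0+1904+16·20·4=3184; k=2: 5440+544+16·17·4=7072; k=3: 5280+0+16·8·4=5792 → min 3184 | A₂..A₅: k=2: 0+952+20·17·6=2992; k=3: 2720+192+20·8·6=3872; k=4: 1904+0+20·4·6=2384 → min 2384.
Top-level splits: k=1: (A₁..A₁)·(A₂..A₅) → 0+2384+16·20·6 = 4304; k=2: (A₁..A₂)·(A₃..A₅) → 5440+952+16·17·6 = 8024; k=3: (A₁..A₃)·(A₄..A₅) → 5280+192+16·8·6 = 6240; k=4: (A₁..A₄)·(A₅..A₅) → 3184+0+16·4·6 = 3568.
Best split is after A₄, i.e. k = 4.

4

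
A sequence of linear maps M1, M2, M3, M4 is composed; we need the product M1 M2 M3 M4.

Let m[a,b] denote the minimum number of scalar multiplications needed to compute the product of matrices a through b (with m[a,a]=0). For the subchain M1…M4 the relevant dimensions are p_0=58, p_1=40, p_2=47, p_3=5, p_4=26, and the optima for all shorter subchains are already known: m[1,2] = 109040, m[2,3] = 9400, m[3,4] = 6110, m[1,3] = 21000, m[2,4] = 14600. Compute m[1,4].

28540

m[1,4] = min over k∈[1,3] of m[1,k]+m[k+1,4]+p_{0}·p_k·p_{4}.
k=1: 0 + 14600 + 58·40·26 = 74920; k=2: 109040 + 6110 + 58·47·26 = 186026; k=3: 21000 + 0 + 58·5·26 = 28540.
Minimum: 28540 at k=3.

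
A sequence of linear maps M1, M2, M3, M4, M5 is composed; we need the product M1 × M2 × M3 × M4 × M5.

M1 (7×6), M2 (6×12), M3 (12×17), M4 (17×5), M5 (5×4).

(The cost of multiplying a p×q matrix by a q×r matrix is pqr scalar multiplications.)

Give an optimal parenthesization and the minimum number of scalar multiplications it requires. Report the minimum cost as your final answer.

1612

Adjacent pairs: M1M2 = 7·6·12 = 504; M2M3 = 6·12·17 = 1224; M3M4 = 12·17·5 = 1020; M4M5 = 17·5·4 = 340.
Length 3: M1..M3: k=1: 0+1224+7·6·17=1938; k=2: 504+0+7·12·17=1932 → min 1932 | M2..M4: k=2: 0+1020+6·12·5=1380; k=3: 1224+0+6·17·5=1734 → min 1380 | M3..M5: k=3: 0+340+12·17·4=1156; k=4: 1020+0+12·5·4=1260 → min 1156.
Length 4: M1..M4: k=1: 0+1380+7·6·5=1590; k=2: 504+1020+7·12·5=1944; k=3: 1932+0+7·17·5=2527 → min 1590 | M2..M5: k=2: 0+1156+6·12·4=1444; k=3: 1224+340+6·17·4=1972; k=4: 1380+0+6·5·4=1500 → min 1444.
Length 5: M1..M5: k=1: 0+1444+7·6·4=1612; k=2: 504+1156+7·12·4=1996; k=3: 1932+340+7·17·4=2748; k=4: 1590+0+7·5·4=1730 → min 1612.
Optimal parenthesization: (M1 × (M2 × (M3 × (M4 × M5)))) with cost 1612.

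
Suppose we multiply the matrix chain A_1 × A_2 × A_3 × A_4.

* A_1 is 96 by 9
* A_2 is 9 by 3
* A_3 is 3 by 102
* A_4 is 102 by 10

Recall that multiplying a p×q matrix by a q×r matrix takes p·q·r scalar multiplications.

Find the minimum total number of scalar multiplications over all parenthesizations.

Adjacent pairs: A_1A_2 = 96·9·3 = 2592; A_2A_3 = 9·3·102 = 2754; A_3A_4 = 3·102·10 = 3060.
Length 3: A_1..A_3: k=1: 0+2754+96·9·102=90882; k=2: 2592+0+96·3·102=31968 → min 31968 | A_2..A_4: k=2: 0+3060+9·3·10=3330; k=3: 2754+0+9·102·10=11934 → min 3330.
Length 4: A_1..A_4: k=1: 0+3330+96·9·10=11970; k=2: 2592+3060+96·3·10=8532; k=3: 31968+0+96·102·10=129888 → min 8532.
Optimal order: ((A_1 × A_2) × (A_3 × A_4)) with cost 8532.

8532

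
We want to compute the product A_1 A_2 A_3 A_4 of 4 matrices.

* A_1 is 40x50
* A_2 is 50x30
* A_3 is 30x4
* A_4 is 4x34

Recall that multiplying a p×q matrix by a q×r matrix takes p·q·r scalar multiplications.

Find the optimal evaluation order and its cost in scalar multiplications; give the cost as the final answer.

Adjacent pairs: A_1A_2 = 40·50·30 = 60000; A_2A_3 = 50·30·4 = 6000; A_3A_4 = 30·4·34 = 4080.
Length 3: A_1..A_3: k=1: 0+6000+40·50·4=14000; k=2: 60000+0+40·30·4=64800 → min 14000 | A_2..A_4: k=2: 0+4080+50·30·34=55080; k=3: 6000+0+50·4·34=12800 → min 12800.
Length 4: A_1..A_4: k=1: 0+12800+40·50·34=80800; k=2: 60000+4080+40·30·34=104880; k=3: 14000+0+40·4·34=19440 → min 19440.
Optimal parenthesization: ((A_1 (A_2 A_3)) A_4) with cost 19440.

19440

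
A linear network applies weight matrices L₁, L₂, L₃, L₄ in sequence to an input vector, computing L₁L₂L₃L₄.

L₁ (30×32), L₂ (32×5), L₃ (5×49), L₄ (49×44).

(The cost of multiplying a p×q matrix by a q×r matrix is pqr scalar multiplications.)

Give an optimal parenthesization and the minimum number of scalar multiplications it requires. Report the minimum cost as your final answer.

Adjacent pairs: L₁L₂ = 30·32·5 = 4800; L₂L₃ = 32·5·49 = 7840; L₃L₄ = 5·49·44 = 10780.
Length 3: L₁..L₃: k=1: 0+7840+30·32·49=54880; k=2: 4800+0+30·5·49=12150 → min 12150 | L₂..L₄: k=2: 0+10780+32·5·44=17820; k=3: 7840+0+32·49·44=76832 → min 17820.
Length 4: L₁..L₄: k=1: 0+17820+30·32·44=60060; k=2: 4800+10780+30·5·44=22180; k=3: 12150+0+30·49·44=76830 → min 22180.
Optimal parenthesization: ((L₁L₂)(L₃L₄)) with cost 22180.

22180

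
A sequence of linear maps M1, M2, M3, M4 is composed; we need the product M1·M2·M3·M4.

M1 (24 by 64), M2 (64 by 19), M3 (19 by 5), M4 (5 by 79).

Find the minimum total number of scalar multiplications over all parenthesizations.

23240

Adjacent pairs: M1M2 = 24·64·19 = 29184; M2M3 = 64·19·5 = 6080; M3M4 = 19·5·79 = 7505.
Length 3: M1..M3: k=1: 0+6080+24·64·5=13760; k=2: 29184+0+24·19·5=31464 → min 13760 | M2..M4: k=2: 0+7505+64·19·79=103569; k=3: 6080+0+64·5·79=31360 → min 31360.
Length 4: M1..M4: k=1: 0+31360+24·64·79=152704; k=2: 29184+7505+24·19·79=72713; k=3: 13760+0+24·5·79=23240 → min 23240.
Optimal order: ((M1·(M2·M3))·M4) with cost 23240.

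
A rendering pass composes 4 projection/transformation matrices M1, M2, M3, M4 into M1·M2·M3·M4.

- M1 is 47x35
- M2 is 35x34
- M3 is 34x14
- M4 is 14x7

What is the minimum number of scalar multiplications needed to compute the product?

Adjacent pairs: M1M2 = 47·35·34 = 55930; M2M3 = 35·34·14 = 16660; M3M4 = 34·14·7 = 3332.
Length 3: M1..M3: k=1: 0+16660+47·35·14=39690; k=2: 55930+0+47·34·14=78302 → min 39690 | M2..M4: k=2: 0+3332+35·34·7=11662; k=3: 16660+0+35·14·7=20090 → min 11662.
Length 4: M1..M4: k=1: 0+11662+47·35·7=23177; k=2: 55930+3332+47·34·7=70448; k=3: 39690+0+47·14·7=44296 → min 23177.
Optimal order: (M1·(M2·(M3·M4))) with cost 23177.

23177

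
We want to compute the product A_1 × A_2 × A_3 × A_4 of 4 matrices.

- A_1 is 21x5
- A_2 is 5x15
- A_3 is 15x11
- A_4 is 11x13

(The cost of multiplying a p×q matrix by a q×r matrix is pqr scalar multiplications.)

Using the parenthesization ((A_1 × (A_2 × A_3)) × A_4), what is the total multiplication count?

4983

(A_2 × A_3): 5×15 by 15×11 → 5×11, cost 5·15·11 = 825
(A_1 × (A_2 × A_3)): 21×5 by 5×11 → 21×11, cost 21·5·11 = 1155; cumulative 1980
((A_1 × (A_2 × A_3)) × A_4): 21×11 by 11×13 → 21×13, cost 21·11·13 = 3003; cumulative 4983
Total: 4983 scalar multiplications.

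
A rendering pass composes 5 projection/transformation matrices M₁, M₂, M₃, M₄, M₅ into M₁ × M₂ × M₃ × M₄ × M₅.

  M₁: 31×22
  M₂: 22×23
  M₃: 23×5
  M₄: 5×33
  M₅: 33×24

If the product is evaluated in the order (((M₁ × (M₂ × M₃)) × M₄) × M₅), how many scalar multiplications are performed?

(M₂ × M₃): 22×23 by 23×5 → 22×5, cost 22·23·5 = 2530
(M₁ × (M₂ × M₃)): 31×22 by 22×5 → 31×5, cost 31·22·5 = 3410; cumulative 5940
((M₁ × (M₂ × M₃)) × M₄): 31×5 by 5×33 → 31×33, cost 31·5·33 = 5115; cumulative 11055
(((M₁ × (M₂ × M₃)) × M₄) × M₅): 31×33 by 33×24 → 31×24, cost 31·33·24 = 24552; cumulative 35607
Total: 35607 scalar multiplications.

35607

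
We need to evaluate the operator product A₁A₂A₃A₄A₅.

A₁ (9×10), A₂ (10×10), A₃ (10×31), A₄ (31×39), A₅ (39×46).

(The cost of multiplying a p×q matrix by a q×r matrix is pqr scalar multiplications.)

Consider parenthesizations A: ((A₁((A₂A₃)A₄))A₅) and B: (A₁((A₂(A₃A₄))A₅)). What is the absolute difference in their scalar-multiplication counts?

Order A = ((A₁((A₂A₃)A₄))A₅): (A₂A₃): 10×10 by 10×31 → 10×31, cost 10·10·31 = 3100; ((A₂A₃)A₄): 10×31 by 31×39 → 10×39, cost 10·31·39 = 12090; cumulative 15190; (A₁((A₂A₃)A₄)): 9×10 by 10×39 → 9×39, cost 9·10·39 = 3510; cumulative 18700; ((A₁((A₂A₃)A₄))A₅): 9×39 by 39×46 → 9×46, cost 9·39·46 = 16146; cumulative 34846. Total 34846.
Order B = (A₁((A₂(A₃A₄))A₅)): (A₃A₄): 10×31 by 31×39 → 10×39, cost 10·31·39 = 12090; (A₂(A₃A₄)): 10×10 by 10×39 → 10×39, cost 10·10·39 = 3900; cumulative 15990; ((A₂(A₃A₄))A₅): 10×39 by 39×46 → 10×46, cost 10·39·46 = 17940; cumulative 33930; (A₁((A₂(A₃A₄))A₅)): 9×10 by 10×46 → 9×46, cost 9·10·46 = 4140; cumulative 38070. Total 38070.
Difference: |34846 − 38070| = 3224.

3224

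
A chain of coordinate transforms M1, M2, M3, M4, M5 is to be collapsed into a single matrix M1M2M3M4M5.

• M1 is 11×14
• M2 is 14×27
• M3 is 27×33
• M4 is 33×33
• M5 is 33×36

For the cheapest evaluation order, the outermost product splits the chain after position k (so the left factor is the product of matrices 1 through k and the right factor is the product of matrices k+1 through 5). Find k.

Adjacent pairs: M1M2 = 11·14·27 = 4158; M2M3 = 14·27·33 = 12474; M3M4 = 27·33·33 = 29403; M4M5 = 33·33·36 = 39204.
Length 3: M1..M3: k=1: 0+12474+11·14·33=17556; k=2: 4158+0+11·27·33=13959 → min 13959 | M2..M4: k=2: 0+29403+14·27·33=41877; k=3: 12474+0+14·33·33=27720 → min 27720 | M3..M5: k=3: 0+39204+27·33·36=71280; k=4: 29403+0+27·33·36=61479 → min 61479.
Length 4: M1..M4: k=1: 0+27720+11·14·33=32802; k=2: 4158+29403+11·27·33=43362; k=3: 13959+0+11·33·33=25938 → min 25938 | M2..M5: k=2: 0+61479+14·27·36=75087; k=3: 12474+39204+14·33·36=68310; k=4: 27720+0+14·33·36=44352 → min 44352.
Top-level splits: k=1: (M1..M1)·(M2..M5) → 0+44352+11·14·36 = 49896; k=2: (M1..M2)·(M3..M5) → 4158+61479+11·27·36 = 76329; k=3: (M1..M3)·(M4..M5) → 13959+39204+11·33·36 = 66231; k=4: (M1..M4)·(M5..M5) → 25938+0+11·33·36 = 39006.
Best split is after M4, i.e. k = 4.

4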